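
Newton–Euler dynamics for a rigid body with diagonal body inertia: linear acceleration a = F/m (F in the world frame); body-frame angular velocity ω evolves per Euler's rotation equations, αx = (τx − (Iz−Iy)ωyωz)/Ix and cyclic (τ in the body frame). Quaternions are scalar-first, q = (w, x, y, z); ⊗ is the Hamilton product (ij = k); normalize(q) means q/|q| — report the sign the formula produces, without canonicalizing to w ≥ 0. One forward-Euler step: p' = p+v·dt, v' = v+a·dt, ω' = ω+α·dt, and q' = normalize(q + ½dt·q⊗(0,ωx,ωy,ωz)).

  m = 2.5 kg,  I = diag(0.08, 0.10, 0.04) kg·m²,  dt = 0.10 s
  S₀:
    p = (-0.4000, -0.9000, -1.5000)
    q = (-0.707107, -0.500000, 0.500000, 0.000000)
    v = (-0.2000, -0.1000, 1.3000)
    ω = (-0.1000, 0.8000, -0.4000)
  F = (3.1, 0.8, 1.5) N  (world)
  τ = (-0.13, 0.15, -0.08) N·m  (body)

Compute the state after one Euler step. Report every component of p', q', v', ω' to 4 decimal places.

p' = (-0.4200, -0.9100, -1.3700)
q' = (-0.7289, -0.5060, 0.4612, -0.0034)
v' = (-0.0760, -0.0680, 1.3600)
ω' = (-0.2865, 0.9484, -0.5960)

angular accel α = (-1.8650, 1.4840, -1.9600)
ω' = ω + α·dt = (-0.2865, 0.9484, -0.5960)
q⊗(0,ω) = (-0.4500000, -0.1292893, -0.7656856, -0.0671572)
q + ½dt·q⊗(0,ω), renormalized = (-0.7289, -0.5060, 0.4612, -0.0034)
p + v·dt = (-0.4200, -0.9100, -1.3700)
v + (F/m)dt = (-0.0760, -0.0680, 1.3600)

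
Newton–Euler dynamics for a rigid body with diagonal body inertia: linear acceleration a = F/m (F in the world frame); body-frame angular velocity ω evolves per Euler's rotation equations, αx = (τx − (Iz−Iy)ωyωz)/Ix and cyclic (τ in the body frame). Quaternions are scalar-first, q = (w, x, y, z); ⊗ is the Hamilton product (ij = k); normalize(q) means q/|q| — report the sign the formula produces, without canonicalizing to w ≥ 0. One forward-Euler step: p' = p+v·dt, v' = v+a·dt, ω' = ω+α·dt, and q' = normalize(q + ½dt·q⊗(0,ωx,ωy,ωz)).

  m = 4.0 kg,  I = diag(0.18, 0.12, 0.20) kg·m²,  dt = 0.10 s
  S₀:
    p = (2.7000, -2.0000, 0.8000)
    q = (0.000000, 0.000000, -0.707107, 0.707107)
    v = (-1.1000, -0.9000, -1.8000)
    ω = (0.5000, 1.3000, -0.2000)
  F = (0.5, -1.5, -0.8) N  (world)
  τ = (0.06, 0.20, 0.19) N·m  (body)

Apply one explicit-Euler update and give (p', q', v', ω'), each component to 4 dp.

ω×(Iω) gyroscopic = (-0.0208, 0.0020, -0.0390)
α = I⁻¹(τ − ω×Iω) = (0.4489, 1.6500, 1.1450)
ω + α·dt = (0.5449, 1.4650, -0.0855)
Hamilton product q⊗(0,ω) = (1.0606605, -0.7778177, 0.3535535, 0.3535535)
updated quaternion q' = (0.0529, -0.0388, -0.6877, 0.7230)
a = F/m = (0.1250, -0.3750, -0.2000)
new position p' = (2.5900, -2.0900, 0.6200)
v + (F/m)dt = (-1.0875, -0.9375, -1.8200)

p' = (2.5900, -2.0900, 0.6200)
q' = (0.0529, -0.0388, -0.6877, 0.7230)
v' = (-1.0875, -0.9375, -1.8200)
ω' = (0.5449, 1.4650, -0.0855)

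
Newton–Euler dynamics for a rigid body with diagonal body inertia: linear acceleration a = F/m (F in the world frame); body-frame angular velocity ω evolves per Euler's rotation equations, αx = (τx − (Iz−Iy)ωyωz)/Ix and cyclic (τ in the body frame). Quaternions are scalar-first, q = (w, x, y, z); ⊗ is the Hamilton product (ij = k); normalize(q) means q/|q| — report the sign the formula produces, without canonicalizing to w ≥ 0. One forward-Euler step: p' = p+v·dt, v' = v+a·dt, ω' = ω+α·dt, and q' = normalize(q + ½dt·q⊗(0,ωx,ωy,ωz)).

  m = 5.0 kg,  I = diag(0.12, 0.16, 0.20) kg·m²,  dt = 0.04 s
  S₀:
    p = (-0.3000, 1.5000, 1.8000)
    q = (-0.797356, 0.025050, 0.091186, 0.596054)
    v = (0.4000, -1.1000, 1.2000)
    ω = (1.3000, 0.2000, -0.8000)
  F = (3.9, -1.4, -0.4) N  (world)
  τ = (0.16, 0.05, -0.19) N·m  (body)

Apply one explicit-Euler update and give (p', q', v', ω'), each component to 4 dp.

p' = (-0.2840, 1.4560, 1.8480)
q' = (-0.7885, 0.0005, 0.1038, 0.6063)
v' = (0.4312, -1.1112, 1.1968)
ω' = (1.3555, 0.1917, -0.8401)

p' = p + v·dt = (-0.2840, 1.4560, 1.8480)
new velocity v' = (0.4312, -1.1112, 1.1968)
precession coupling ω×(Iω) = (-0.0064, 0.0832, 0.0104)
angular accel α = (1.3867, -0.2075, -1.0020)
new body rate ω' = (1.3555, 0.1917, -0.8401)
q⊗(0,ω) = (0.4260410, -1.2287224, 0.6354390, 0.5243530)
q + ½dt·q⊗(0,ω), renormalized = (-0.7885, 0.0005, 0.1038, 0.6063)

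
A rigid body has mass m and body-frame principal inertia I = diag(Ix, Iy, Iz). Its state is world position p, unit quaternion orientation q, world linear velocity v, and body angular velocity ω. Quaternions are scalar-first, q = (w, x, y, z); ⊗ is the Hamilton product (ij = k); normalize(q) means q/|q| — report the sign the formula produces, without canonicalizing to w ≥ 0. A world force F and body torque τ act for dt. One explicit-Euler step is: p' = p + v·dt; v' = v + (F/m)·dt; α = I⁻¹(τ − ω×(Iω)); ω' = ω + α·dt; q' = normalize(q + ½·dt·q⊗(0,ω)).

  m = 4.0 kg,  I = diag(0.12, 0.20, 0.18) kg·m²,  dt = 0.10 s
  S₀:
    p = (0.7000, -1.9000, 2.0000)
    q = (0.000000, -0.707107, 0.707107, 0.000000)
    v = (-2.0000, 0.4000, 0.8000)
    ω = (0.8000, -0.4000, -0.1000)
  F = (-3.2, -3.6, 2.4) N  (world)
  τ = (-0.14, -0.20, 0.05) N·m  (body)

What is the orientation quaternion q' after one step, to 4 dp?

Hamilton product q⊗(0,ω) = (0.8485284, -0.0707107, -0.0707107, -0.2828428)
q + ½dt·q⊗(0,ω), renormalized = (0.0424, -0.7099, 0.7029, -0.0141)

q' = (0.0424, -0.7099, 0.7029, -0.0141)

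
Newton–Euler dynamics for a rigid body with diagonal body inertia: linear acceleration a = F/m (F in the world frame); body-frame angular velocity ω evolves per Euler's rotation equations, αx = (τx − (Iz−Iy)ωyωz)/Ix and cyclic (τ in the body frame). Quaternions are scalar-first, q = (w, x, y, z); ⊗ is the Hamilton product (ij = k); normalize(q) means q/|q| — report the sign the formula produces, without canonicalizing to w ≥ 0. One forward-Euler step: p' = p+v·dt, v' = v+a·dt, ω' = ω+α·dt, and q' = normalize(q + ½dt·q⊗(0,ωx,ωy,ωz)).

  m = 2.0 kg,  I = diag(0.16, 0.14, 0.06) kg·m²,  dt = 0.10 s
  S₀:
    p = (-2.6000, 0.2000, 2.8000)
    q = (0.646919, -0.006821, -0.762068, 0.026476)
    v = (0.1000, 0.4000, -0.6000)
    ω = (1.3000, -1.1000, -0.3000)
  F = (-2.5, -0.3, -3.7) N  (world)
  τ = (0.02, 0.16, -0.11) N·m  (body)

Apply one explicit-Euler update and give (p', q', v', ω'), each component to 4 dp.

p' = (-2.5900, 0.2400, 2.7400)
q' = (0.6036, 0.0479, -0.7931, 0.0664)
v' = (-0.0250, 0.3850, -0.7850)
ω' = (1.3290, -0.9579, -0.5310)

angular accel α = (0.2900, 1.4214, -2.3100)
ω + α·dt = (1.3290, -0.9579, -0.5310)
2q̇ = q⊗(0,ω) = (-0.8214647, 1.0987387, -0.6792384, 0.8041158)
q' = normalize(q + ½dt·q⊗(0,ω)) = (0.6036, 0.0479, -0.7931, 0.0664)
new position p' = (-2.5900, 0.2400, 2.7400)
new velocity v' = (-0.0250, 0.3850, -0.7850)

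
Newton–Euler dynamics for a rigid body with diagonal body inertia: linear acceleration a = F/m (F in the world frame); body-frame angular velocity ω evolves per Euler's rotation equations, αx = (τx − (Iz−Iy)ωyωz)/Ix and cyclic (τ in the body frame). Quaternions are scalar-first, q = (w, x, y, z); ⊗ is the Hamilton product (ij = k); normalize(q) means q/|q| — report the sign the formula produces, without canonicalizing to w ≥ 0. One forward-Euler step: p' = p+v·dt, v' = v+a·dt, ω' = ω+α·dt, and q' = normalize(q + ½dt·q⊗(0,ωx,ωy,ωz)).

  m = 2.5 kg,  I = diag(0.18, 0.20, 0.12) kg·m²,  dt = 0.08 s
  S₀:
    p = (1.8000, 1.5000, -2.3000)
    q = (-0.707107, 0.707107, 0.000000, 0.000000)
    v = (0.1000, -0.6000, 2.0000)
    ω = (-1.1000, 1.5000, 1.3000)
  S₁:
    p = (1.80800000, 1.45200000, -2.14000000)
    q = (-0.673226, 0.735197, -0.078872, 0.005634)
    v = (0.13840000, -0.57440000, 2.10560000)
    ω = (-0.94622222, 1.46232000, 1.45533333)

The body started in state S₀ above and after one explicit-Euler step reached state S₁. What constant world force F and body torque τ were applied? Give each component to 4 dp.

F = (1.2000, 0.8000, 3.3000)
τ = (0.1900, -0.1800, 0.2000)

rate change Δω = (0.15377778, -0.03768000, 0.15533333)
ω₀×(Iω₀) = (-0.1560, -0.0858, -0.0330)
I·α + gyro = (0.1900, -0.1800, 0.2000)
v₁ − v₀ = (0.03840000, 0.02560000, 0.10560000)
F = m·Δv/dt = (1.2000, 0.8000, 3.3000)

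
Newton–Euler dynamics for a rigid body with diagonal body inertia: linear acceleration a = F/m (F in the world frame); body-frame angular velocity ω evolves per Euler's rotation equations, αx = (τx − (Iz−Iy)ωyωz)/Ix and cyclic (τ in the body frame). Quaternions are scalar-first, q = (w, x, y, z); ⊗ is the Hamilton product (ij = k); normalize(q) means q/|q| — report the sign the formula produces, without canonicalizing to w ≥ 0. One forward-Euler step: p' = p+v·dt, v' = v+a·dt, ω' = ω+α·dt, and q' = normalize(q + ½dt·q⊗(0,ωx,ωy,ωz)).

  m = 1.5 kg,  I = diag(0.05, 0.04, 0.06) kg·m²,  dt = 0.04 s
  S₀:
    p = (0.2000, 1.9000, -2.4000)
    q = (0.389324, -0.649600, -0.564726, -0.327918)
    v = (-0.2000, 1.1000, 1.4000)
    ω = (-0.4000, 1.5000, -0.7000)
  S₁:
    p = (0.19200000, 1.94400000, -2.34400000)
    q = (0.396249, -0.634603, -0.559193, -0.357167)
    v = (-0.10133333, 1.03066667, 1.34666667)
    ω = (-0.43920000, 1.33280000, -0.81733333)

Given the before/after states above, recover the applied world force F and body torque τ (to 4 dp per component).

F = (3.7000, -2.6000, -2.0000)
τ = (-0.0700, -0.1700, -0.1700)

ω₁ − ω₀ = (-0.03920000, -0.16720000, -0.11733333)
I·α + gyro = (-0.0700, -0.1700, -0.1700)
velocity change Δv = (0.09866667, -0.06933333, -0.05333333)
applied force F = (3.7000, -2.6000, -2.0000)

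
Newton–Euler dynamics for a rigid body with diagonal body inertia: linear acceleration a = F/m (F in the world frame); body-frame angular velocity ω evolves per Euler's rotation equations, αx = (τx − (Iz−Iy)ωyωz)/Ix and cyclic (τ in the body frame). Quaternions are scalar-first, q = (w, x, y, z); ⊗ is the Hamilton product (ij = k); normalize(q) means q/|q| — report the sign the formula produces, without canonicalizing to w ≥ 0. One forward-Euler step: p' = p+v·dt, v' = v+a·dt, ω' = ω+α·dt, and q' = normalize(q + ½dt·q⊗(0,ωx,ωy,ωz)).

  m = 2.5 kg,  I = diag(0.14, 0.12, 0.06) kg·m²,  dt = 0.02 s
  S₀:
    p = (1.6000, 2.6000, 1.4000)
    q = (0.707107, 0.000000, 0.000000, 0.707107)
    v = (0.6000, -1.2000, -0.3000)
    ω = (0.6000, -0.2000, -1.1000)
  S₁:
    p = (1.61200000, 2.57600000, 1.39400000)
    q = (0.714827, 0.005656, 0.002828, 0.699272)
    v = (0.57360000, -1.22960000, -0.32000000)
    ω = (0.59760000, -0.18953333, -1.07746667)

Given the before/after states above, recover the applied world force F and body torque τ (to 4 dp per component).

F = (-3.3000, -3.7000, -2.5000)
τ = (-0.0300, 0.0100, 0.0700)

v₁ − v₀ = (-0.02640000, -0.02960000, -0.02000000)
applied force F = (-3.3000, -3.7000, -2.5000)
Δω = ω₁−ω₀ = (-0.00240000, 0.01046667, 0.02253333)
precession coupling = (-0.0132, -0.0528, 0.0024)
applied torque τ = (-0.0300, 0.0100, 0.0700)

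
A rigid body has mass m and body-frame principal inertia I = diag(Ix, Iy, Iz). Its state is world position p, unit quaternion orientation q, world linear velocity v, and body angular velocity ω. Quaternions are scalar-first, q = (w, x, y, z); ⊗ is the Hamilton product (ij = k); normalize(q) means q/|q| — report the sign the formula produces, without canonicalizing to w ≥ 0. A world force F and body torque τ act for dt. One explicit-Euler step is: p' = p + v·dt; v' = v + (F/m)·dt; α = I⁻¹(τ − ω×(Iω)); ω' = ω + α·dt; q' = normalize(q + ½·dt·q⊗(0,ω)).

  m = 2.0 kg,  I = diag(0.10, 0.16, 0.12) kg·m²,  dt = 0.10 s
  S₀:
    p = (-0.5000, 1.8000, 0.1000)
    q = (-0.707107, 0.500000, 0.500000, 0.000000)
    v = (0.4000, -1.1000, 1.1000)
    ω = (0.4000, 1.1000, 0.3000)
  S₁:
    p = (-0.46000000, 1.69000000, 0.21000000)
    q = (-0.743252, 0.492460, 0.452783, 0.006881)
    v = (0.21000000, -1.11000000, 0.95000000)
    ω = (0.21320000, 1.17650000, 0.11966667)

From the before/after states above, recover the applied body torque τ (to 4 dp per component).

τ = (-0.2000, 0.1200, -0.1900)

Δω = ω₁−ω₀ = (-0.18680000, 0.07650000, -0.18033333)
applied torque τ = (-0.2000, 0.1200, -0.1900)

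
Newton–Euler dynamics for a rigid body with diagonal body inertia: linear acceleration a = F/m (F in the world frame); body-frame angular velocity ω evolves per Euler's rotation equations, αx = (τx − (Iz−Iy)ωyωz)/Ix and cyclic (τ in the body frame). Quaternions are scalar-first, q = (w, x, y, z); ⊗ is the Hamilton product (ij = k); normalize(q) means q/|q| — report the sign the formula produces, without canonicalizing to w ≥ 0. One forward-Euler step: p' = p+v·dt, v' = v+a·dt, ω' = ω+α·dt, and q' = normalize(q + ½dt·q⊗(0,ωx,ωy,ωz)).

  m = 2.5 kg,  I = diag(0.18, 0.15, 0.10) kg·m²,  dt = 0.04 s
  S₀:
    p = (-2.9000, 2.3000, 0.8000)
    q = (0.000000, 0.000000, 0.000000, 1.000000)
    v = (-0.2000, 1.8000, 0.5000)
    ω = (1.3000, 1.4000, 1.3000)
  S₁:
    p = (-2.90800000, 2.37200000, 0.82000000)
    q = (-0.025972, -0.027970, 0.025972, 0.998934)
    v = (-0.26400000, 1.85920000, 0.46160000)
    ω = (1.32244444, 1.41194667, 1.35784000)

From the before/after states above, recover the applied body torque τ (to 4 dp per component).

τ = (0.0100, 0.1800, 0.0900)

Δω = ω₁−ω₀ = (0.02244444, 0.01194667, 0.05784000)
ω₀×(Iω₀) = (-0.0910, 0.1352, -0.0546)
applied torque τ = (0.0100, 0.1800, 0.0900)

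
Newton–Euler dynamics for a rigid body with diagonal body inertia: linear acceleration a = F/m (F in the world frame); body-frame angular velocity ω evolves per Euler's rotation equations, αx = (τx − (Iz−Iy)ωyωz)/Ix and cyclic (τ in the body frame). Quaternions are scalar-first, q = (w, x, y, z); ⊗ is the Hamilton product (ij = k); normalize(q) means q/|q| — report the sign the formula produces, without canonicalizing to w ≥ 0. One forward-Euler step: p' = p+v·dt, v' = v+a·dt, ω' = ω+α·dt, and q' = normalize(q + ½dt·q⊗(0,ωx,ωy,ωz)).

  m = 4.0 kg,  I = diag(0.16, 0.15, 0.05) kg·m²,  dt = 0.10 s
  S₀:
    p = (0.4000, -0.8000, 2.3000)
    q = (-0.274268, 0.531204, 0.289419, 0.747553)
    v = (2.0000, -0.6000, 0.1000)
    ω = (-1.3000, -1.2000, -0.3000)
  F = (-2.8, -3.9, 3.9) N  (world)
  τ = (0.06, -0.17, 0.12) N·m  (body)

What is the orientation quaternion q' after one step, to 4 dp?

2q̇ = q⊗(0,ω) = (1.2621339, 1.1667863, -0.4833361, -0.1789197)
updated quaternion q' = (-0.2103, 0.5872, 0.2642, 0.7357)

q' = (-0.2103, 0.5872, 0.2642, 0.7357)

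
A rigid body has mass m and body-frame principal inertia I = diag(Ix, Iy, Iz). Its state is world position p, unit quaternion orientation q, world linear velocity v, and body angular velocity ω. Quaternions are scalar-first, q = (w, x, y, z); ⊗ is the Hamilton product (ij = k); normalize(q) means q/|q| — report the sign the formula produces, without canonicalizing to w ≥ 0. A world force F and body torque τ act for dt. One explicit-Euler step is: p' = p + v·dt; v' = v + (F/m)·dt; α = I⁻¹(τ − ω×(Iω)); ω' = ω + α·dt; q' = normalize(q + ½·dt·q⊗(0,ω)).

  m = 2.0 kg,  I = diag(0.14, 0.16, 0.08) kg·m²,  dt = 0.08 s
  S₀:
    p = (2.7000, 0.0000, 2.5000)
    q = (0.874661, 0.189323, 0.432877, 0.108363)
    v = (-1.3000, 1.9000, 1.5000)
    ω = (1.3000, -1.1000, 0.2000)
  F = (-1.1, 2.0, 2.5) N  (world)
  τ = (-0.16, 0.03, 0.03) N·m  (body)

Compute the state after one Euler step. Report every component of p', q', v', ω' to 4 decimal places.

p' = (2.5960, 0.1520, 2.6200)
q' = (0.8809, 0.2425, 0.3976, 0.0843)
v' = (-1.3440, 1.9800, 1.6000)
ω' = (1.1985, -1.0928, 0.2586)

new position p' = (2.5960, 0.1520, 2.6200)
v' = v + a·dt = (-1.3440, 1.9800, 1.6000)
angular accel α = (-1.2686, 0.0900, 0.7325)
ω' = ω + α·dt = (1.1985, -1.0928, 0.2586)
q⊗(0,ω) = (0.2083722, 1.3428340, -0.8591198, -0.5960632)
updated quaternion q' = (0.8809, 0.2425, 0.3976, 0.0843)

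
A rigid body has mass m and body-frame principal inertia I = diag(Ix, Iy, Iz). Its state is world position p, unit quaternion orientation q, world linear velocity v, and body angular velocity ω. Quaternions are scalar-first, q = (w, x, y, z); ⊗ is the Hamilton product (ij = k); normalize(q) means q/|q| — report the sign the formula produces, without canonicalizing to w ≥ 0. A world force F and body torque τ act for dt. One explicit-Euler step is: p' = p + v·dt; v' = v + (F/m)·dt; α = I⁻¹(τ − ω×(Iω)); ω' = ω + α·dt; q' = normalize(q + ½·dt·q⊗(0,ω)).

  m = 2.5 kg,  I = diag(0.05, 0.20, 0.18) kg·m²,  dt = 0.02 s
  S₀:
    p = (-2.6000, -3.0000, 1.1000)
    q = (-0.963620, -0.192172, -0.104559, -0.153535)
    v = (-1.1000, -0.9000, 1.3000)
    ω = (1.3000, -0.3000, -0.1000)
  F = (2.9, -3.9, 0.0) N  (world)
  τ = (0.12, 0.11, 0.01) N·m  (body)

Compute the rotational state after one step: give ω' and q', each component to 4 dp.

(τ − ω×Iω)/I = (2.4120, 0.4655, 0.3806)
ω + α·dt = (1.3482, -0.2907, -0.0924)
Hamilton product q⊗(0,ω) = (0.2031024, -1.2883106, 0.0702733, 0.2899403)
q' = normalize(q + ½dt·q⊗(0,ω)) = (-0.9615, -0.2050, -0.1038, -0.1506)

ω' = (1.3482, -0.2907, -0.0924)
q' = (-0.9615, -0.2050, -0.1038, -0.1506)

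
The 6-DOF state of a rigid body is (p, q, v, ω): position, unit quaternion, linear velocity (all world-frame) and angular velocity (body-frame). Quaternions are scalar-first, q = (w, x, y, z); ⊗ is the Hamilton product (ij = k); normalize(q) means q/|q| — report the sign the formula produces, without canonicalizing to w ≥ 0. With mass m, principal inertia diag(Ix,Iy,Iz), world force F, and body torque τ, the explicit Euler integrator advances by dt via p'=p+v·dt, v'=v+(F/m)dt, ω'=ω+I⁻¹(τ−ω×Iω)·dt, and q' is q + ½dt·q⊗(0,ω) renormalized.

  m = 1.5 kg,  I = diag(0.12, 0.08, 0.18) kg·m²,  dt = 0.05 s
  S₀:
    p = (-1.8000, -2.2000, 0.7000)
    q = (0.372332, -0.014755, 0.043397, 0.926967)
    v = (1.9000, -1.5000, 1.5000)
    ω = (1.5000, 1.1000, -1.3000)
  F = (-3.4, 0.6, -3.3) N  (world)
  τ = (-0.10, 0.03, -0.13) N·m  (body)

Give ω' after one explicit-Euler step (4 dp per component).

ω' = (1.5179, 1.0456, -1.3178)

precession coupling ω×(Iω) = (-0.1430, 0.1170, -0.0660)
(τ − ω×Iω)/I = (0.3583, -1.0875, -0.3556)
new body rate ω' = (1.5179, 1.0456, -1.3178)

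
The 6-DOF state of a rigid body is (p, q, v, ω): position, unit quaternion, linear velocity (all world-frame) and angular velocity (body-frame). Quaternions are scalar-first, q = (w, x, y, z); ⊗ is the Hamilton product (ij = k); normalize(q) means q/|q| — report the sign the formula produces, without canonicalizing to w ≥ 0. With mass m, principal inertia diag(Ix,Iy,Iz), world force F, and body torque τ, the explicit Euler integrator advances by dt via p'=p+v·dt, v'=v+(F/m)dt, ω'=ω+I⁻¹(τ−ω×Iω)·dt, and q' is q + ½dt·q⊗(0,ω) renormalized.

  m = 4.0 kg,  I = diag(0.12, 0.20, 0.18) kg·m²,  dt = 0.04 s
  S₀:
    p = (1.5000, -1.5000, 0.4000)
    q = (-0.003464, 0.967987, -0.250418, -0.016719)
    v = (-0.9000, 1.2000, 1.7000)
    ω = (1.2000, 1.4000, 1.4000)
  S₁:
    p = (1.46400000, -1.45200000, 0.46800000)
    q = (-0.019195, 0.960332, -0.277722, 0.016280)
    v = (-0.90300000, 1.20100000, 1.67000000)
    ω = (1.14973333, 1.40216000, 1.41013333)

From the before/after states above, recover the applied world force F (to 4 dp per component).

F = (-0.3000, 0.1000, -3.0000)

velocity change Δv = (-0.00300000, 0.00100000, -0.03000000)
m·(v₁−v₀)/dt = (-0.3000, 0.1000, -3.0000)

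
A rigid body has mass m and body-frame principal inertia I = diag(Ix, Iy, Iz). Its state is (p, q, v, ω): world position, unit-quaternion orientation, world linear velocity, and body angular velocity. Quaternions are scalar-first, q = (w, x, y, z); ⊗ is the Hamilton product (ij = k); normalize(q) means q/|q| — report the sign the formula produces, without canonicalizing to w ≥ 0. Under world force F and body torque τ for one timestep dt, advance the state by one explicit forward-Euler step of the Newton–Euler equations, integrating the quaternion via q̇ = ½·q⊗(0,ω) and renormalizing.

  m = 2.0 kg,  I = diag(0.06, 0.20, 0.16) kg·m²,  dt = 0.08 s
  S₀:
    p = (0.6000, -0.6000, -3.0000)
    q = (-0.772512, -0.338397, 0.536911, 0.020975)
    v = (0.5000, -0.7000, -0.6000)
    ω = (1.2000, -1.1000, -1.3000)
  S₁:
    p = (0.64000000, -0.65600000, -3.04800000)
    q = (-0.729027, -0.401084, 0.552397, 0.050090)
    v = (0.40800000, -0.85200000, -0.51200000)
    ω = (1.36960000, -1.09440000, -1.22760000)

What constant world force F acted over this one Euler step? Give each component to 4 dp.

velocity change Δv = (-0.09200000, -0.15200000, 0.08800000)
applied force F = (-2.3000, -3.8000, 2.2000)

F = (-2.3000, -3.8000, 2.2000)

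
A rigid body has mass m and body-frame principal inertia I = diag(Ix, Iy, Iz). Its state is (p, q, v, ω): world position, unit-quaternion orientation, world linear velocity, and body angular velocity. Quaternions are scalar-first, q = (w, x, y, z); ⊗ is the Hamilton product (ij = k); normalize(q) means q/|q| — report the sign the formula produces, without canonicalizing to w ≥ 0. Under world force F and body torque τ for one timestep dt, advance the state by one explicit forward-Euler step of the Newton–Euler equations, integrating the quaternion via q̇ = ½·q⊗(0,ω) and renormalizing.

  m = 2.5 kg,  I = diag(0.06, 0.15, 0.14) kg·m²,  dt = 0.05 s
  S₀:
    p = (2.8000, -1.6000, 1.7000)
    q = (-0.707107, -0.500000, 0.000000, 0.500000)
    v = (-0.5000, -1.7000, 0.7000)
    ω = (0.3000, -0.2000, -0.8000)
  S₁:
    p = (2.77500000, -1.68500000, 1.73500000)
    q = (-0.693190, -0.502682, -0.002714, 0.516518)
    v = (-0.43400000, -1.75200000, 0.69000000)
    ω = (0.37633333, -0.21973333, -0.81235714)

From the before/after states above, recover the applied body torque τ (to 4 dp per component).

Δω = ω₁−ω₀ = (0.07633333, -0.01973333, -0.01235714)
τ = I·(Δω/dt) + ω₀×(Iω₀) = (0.0900, -0.0400, -0.0400)

τ = (0.0900, -0.0400, -0.0400)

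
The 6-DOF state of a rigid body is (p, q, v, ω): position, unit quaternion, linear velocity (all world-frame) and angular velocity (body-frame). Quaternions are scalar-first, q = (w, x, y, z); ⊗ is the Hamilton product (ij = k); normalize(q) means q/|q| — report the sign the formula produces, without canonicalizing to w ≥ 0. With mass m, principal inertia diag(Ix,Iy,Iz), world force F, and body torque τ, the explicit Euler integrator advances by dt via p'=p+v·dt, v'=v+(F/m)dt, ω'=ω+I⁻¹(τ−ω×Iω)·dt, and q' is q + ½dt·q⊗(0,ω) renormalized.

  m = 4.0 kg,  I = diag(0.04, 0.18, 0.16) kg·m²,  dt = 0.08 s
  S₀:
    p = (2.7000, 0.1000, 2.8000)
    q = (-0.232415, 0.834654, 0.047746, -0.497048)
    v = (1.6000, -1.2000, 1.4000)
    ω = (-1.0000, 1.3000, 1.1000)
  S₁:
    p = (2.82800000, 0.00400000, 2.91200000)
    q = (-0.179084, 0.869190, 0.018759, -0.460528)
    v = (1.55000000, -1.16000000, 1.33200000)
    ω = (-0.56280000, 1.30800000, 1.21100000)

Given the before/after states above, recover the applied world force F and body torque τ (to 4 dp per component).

v₁ − v₀ = (-0.05000000, 0.04000000, -0.06800000)
F = m·Δv/dt = (-2.5000, 2.0000, -3.4000)
Δω = ω₁−ω₀ = (0.43720000, 0.00800000, 0.11100000)
ω₀×(Iω₀) = (-0.0286, 0.1320, -0.1820)
I·α + gyro = (0.1900, 0.1500, 0.0400)

F = (-2.5000, 2.0000, -3.4000)
τ = (0.1900, 0.1500, 0.0400)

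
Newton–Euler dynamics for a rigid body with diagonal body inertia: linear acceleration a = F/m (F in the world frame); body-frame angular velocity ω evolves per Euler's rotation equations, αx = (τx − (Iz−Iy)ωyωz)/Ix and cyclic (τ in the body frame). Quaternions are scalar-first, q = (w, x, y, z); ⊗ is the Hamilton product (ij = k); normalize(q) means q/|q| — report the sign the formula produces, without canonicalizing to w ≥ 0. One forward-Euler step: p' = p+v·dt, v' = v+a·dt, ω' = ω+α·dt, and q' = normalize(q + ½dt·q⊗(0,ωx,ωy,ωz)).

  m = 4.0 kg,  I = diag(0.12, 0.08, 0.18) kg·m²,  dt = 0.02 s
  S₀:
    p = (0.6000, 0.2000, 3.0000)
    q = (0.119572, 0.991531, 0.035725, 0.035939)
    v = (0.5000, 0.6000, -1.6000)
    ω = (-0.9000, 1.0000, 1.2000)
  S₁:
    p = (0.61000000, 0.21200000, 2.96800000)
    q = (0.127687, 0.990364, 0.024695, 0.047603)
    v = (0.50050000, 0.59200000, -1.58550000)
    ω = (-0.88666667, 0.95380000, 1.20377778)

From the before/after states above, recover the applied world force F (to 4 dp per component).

v₁ − v₀ = (0.00050000, -0.00800000, 0.01450000)
applied force F = (0.1000, -1.6000, 2.9000)

F = (0.1000, -1.6000, 2.9000)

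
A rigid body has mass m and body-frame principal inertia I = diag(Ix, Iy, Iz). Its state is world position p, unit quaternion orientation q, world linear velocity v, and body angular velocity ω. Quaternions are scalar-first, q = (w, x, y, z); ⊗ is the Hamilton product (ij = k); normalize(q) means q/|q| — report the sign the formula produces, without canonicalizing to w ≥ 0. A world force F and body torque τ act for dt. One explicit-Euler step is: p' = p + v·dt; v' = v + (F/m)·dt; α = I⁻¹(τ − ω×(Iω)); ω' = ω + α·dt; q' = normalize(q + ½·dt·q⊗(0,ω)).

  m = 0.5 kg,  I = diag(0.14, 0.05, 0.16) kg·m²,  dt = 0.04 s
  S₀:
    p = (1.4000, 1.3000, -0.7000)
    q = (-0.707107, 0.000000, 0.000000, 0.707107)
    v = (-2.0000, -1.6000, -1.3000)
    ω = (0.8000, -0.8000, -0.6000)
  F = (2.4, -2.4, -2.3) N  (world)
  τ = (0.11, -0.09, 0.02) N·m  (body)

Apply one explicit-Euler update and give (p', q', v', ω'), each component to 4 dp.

p + v·dt = (1.3200, 1.2360, -0.7520)
new velocity v' = (-1.8080, -1.7920, -1.4840)
precession coupling ω×(Iω) = (0.0528, 0.0096, 0.0576)
α = I⁻¹(τ − ω×Iω) = (0.4086, -1.9920, -0.2350)
new body rate ω' = (0.8163, -0.8797, -0.6094)
q⊗(0,ω) = (0.4242642, 0.0000000, 1.1313712, 0.4242642)
q + ½dt·q⊗(0,ω), renormalized = (-0.6984, 0.0000, 0.0226, 0.7154)

p' = (1.3200, 1.2360, -0.7520)
q' = (-0.6984, 0.0000, 0.0226, 0.7154)
v' = (-1.8080, -1.7920, -1.4840)
ω' = (0.8163, -0.8797, -0.6094)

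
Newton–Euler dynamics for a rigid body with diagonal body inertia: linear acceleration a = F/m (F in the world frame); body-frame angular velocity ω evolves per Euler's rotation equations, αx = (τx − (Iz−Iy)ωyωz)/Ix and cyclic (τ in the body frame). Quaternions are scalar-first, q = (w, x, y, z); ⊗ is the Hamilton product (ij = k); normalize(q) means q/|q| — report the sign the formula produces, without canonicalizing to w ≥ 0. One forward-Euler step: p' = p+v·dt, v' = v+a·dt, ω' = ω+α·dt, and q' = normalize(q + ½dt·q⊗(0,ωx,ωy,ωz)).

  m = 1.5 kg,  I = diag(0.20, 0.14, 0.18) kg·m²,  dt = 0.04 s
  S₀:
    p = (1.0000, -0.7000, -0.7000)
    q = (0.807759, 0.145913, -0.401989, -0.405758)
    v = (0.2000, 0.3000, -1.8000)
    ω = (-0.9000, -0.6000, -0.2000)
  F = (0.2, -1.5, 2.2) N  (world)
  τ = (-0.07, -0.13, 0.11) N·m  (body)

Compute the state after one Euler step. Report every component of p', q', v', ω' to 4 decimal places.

(τ − ω×Iω)/I = (-0.3740, -0.9543, 0.7911)
new body rate ω' = (-0.9150, -0.6382, -0.1684)
2q̇ = q⊗(0,ω) = (-0.1910233, -0.8900401, -0.0902906, -0.6108897)
q' = normalize(q + ½dt·q⊗(0,ω)) = (0.8037, 0.1281, -0.4037, -0.4179)
new position p' = (1.0080, -0.6880, -0.7720)
new velocity v' = (0.2053, 0.2600, -1.7413)

p' = (1.0080, -0.6880, -0.7720)
q' = (0.8037, 0.1281, -0.4037, -0.4179)
v' = (0.2053, 0.2600, -1.7413)
ω' = (-0.9150, -0.6382, -0.1684)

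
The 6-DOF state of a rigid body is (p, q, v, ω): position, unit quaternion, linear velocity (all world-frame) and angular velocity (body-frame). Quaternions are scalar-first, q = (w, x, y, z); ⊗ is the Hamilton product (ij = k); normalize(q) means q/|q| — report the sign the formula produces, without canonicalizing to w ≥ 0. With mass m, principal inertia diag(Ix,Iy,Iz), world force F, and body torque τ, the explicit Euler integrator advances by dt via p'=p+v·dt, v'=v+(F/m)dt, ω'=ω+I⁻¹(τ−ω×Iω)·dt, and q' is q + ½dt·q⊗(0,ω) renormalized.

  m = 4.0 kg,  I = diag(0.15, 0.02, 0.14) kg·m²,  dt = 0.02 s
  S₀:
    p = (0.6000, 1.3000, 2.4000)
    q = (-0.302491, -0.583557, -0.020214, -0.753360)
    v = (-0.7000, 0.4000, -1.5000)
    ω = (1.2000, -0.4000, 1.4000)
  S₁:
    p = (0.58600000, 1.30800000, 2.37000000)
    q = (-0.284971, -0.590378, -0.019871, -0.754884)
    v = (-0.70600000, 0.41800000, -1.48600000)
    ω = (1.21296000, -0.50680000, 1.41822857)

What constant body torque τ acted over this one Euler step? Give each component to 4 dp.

Δω = ω₁−ω₀ = (0.01296000, -0.10680000, 0.01822857)
τ = I·(Δω/dt) + ω₀×(Iω₀) = (0.0300, -0.0900, 0.1900)

τ = (0.0300, -0.0900, 0.1900)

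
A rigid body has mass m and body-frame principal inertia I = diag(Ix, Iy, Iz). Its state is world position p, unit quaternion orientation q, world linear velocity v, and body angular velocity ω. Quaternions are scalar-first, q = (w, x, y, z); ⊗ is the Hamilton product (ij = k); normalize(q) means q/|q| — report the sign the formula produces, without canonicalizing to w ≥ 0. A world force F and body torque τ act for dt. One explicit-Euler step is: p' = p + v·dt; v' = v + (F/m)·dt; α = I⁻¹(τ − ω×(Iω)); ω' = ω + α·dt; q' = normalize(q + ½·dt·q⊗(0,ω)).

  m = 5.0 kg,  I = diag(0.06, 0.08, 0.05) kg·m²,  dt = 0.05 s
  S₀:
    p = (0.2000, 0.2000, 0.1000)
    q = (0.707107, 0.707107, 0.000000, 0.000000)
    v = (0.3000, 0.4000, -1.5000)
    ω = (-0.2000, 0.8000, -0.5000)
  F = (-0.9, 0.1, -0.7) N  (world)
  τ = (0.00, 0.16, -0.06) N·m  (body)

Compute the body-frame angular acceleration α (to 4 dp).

α = (-0.2000, 1.9875, -1.1360)

gyro term ω×Iω = (0.0120, 0.0010, -0.0032)
α = I⁻¹(τ − ω×Iω) = (-0.2000, 1.9875, -1.1360)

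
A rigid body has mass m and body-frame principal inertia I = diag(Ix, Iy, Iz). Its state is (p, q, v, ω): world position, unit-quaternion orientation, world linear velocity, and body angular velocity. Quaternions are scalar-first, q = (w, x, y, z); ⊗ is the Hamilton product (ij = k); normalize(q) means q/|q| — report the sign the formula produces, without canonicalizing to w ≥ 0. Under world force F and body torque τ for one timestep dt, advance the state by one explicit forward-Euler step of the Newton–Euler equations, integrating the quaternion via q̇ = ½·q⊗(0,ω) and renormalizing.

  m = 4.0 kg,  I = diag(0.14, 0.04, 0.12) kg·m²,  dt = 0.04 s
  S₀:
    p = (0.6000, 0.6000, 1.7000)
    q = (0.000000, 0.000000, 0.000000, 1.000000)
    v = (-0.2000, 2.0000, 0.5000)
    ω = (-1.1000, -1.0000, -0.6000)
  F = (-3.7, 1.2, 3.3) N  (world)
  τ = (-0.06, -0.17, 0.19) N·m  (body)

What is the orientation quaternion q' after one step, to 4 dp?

q⊗(0,ω) = (0.6000000, 1.0000000, -1.1000000, 0.0000000)
updated quaternion q' = (0.0120, 0.0200, -0.0220, 0.9995)

q' = (0.0120, 0.0200, -0.0220, 0.9995)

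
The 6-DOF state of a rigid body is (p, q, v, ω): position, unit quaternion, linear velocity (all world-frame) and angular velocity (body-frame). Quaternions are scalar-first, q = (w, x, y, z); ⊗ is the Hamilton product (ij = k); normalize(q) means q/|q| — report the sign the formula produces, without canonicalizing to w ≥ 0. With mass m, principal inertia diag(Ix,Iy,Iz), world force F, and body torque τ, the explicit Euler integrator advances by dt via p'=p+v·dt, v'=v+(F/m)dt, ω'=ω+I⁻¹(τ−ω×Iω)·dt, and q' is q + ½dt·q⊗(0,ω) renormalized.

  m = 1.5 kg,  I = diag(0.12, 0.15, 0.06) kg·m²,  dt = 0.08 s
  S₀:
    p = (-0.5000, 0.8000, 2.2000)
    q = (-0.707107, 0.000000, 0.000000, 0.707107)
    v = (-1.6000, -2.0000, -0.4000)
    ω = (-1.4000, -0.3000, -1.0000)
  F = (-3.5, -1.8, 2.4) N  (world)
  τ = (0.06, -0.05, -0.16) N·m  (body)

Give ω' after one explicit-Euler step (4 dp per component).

ω' = (-1.3420, -0.3715, -1.2301)

ω×(Iω) gyroscopic = (-0.0270, 0.0840, 0.0126)
α = I⁻¹(τ − ω×Iω) = (0.7250, -0.8933, -2.8767)
ω' = ω + α·dt = (-1.3420, -0.3715, -1.2301)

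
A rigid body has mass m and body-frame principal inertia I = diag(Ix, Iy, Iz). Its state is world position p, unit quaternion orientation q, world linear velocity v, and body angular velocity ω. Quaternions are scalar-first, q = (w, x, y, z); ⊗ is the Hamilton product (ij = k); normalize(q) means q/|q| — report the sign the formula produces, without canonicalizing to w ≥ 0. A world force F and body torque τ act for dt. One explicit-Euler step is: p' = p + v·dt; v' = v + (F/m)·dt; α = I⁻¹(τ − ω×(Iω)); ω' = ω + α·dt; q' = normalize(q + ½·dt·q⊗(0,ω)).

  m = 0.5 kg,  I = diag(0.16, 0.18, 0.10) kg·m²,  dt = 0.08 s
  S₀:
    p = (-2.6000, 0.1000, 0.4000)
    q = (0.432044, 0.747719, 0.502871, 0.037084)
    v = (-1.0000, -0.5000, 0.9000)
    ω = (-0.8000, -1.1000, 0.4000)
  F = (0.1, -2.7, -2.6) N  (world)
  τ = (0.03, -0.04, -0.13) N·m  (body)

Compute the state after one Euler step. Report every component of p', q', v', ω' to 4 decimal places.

precession coupling ω×(Iω) = (0.0352, -0.0192, 0.0176)
(τ − ω×Iω)/I = (-0.0325, -0.1156, -1.4760)
ω + α·dt = (-0.8026, -1.1092, 0.2819)
q⊗(0,ω) = (1.1364997, -0.1036944, -0.8040032, -0.2473765)
q + ½dt·q⊗(0,ω), renormalized = (0.4767, 0.7424, 0.4700, 0.0271)
a = (0.2000, -5.4000, -5.2000)
p' = p + v·dt = (-2.6800, 0.0600, 0.4720)
v + (F/m)dt = (-0.9840, -0.9320, 0.4840)

p' = (-2.6800, 0.0600, 0.4720)
q' = (0.4767, 0.7424, 0.4700, 0.0271)
v' = (-0.9840, -0.9320, 0.4840)
ω' = (-0.8026, -1.1092, 0.2819)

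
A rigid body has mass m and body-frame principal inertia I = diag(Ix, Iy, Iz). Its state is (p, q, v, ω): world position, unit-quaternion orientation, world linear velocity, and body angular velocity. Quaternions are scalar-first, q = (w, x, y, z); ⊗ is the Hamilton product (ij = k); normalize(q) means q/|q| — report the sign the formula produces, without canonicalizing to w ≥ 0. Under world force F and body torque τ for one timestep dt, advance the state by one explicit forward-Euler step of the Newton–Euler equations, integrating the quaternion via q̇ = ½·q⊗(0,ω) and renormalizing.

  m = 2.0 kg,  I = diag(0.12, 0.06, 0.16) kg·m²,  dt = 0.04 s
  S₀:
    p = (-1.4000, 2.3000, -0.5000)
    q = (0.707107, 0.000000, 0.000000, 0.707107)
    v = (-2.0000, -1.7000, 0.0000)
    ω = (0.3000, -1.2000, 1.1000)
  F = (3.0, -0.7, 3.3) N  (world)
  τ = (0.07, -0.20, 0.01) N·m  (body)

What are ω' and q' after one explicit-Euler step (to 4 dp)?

angular accel α = (1.6833, -3.1133, -0.0725)
ω' = ω + α·dt = (0.3673, -1.3245, 1.0971)
2q̇ = q⊗(0,ω) = (-0.7778177, 1.0606605, -0.6363963, 0.7778177)
q' = normalize(q + ½dt·q⊗(0,ω)) = (0.6912, 0.0212, -0.0127, 0.7223)

ω' = (0.3673, -1.3245, 1.0971)
q' = (0.6912, 0.0212, -0.0127, 0.7223)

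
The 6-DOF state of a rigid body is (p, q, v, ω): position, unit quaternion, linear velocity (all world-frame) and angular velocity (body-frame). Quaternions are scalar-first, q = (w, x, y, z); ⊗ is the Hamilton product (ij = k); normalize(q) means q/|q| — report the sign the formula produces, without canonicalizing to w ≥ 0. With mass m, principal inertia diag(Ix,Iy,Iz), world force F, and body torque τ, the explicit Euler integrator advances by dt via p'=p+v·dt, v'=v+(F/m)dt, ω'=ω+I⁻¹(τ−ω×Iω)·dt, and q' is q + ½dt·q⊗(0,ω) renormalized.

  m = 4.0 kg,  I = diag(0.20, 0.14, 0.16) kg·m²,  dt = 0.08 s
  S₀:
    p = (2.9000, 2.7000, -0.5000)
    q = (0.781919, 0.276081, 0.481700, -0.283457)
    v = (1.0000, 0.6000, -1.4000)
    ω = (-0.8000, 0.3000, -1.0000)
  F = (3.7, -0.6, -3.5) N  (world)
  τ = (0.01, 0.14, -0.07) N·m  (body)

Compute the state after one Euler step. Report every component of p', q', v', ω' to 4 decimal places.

new position p' = (2.9800, 2.7480, -0.6120)
v + (F/m)dt = (1.0740, 0.5880, -1.4700)
ω×(Iω) gyroscopic = (-0.0060, 0.0320, 0.0144)
α = I⁻¹(τ − ω×Iω) = (0.0800, 0.7714, -0.5275)
ω' = ω + α·dt = (-0.7936, 0.3617, -1.0422)
Hamilton product q⊗(0,ω) = (-0.2071022, -1.0221981, 0.7374223, -0.3137347)
q' = normalize(q + ½dt·q⊗(0,ω)) = (0.7726, 0.2349, 0.5105, -0.2956)

p' = (2.9800, 2.7480, -0.6120)
q' = (0.7726, 0.2349, 0.5105, -0.2956)
v' = (1.0740, 0.5880, -1.4700)
ω' = (-0.7936, 0.3617, -1.0422)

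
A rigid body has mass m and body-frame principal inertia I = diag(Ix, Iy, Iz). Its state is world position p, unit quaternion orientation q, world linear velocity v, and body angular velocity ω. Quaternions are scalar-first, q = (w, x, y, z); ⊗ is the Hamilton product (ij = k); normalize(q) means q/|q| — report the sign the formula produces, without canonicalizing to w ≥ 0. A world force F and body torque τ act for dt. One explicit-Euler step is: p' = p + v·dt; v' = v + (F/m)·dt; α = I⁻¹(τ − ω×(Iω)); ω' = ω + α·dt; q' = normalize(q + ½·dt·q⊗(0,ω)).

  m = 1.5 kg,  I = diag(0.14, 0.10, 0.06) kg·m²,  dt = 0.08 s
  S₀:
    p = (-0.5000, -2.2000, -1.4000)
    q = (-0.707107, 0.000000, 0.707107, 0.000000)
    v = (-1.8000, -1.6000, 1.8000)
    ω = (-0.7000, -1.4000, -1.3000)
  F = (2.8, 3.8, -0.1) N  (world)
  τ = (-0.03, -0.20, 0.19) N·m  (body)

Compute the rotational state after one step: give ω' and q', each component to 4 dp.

ω' = (-0.6755, -1.6182, -0.9944)
q' = (-0.6653, -0.0169, 0.7442, 0.0564)

α = I⁻¹(τ − ω×Iω) = (0.3057, -2.7280, 3.8200)
new body rate ω' = (-0.6755, -1.6182, -0.9944)
q⊗(0,ω) = (0.9899498, -0.4242642, 0.9899498, 1.4142140)
q' = normalize(q + ½dt·q⊗(0,ω)) = (-0.6653, -0.0169, 0.7442, 0.0564)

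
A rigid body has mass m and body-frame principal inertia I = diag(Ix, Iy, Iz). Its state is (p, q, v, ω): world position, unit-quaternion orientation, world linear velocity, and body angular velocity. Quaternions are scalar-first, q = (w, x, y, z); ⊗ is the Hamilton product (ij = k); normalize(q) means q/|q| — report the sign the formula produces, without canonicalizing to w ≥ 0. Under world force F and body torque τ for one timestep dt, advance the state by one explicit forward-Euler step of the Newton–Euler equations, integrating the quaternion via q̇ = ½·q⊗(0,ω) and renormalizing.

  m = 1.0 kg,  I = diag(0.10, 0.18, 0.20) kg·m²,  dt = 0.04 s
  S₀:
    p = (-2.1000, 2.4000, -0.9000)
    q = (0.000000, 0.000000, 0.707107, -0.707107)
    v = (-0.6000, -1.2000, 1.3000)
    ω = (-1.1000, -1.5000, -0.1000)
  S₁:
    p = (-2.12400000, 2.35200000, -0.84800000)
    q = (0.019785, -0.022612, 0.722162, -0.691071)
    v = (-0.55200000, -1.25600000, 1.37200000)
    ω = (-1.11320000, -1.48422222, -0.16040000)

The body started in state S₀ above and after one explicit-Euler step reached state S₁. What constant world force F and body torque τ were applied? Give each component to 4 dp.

F = (1.2000, -1.4000, 1.8000)
τ = (-0.0300, 0.0600, -0.1700)

rate change Δω = (-0.01320000, 0.01577778, -0.06040000)
applied torque τ = (-0.0300, 0.0600, -0.1700)
Δv = v₁−v₀ = (0.04800000, -0.05600000, 0.07200000)
F = m·Δv/dt = (1.2000, -1.4000, 1.8000)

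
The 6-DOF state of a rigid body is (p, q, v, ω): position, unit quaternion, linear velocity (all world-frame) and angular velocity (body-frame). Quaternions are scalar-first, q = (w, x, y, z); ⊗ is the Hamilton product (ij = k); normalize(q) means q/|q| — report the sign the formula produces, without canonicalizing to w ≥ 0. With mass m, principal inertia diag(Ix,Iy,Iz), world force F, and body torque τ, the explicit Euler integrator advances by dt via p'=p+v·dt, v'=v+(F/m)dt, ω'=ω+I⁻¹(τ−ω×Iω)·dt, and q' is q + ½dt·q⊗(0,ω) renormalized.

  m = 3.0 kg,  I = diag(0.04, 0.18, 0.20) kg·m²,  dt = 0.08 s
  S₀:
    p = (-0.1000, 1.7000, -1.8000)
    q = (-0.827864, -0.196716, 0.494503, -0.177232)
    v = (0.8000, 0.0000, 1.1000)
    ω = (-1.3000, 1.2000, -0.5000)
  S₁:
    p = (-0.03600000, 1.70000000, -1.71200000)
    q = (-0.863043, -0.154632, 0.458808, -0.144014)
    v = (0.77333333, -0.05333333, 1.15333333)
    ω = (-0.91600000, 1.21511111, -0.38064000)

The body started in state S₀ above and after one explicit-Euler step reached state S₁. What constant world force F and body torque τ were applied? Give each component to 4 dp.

F = (-1.0000, -2.0000, 2.0000)
τ = (0.1800, -0.0700, 0.0800)

velocity change Δv = (-0.02666667, -0.05333333, 0.05333333)
applied force F = (-1.0000, -2.0000, 2.0000)
ω₁ − ω₀ = (0.38400000, 0.01511111, 0.11936000)
applied torque τ = (0.1800, -0.0700, 0.0800)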